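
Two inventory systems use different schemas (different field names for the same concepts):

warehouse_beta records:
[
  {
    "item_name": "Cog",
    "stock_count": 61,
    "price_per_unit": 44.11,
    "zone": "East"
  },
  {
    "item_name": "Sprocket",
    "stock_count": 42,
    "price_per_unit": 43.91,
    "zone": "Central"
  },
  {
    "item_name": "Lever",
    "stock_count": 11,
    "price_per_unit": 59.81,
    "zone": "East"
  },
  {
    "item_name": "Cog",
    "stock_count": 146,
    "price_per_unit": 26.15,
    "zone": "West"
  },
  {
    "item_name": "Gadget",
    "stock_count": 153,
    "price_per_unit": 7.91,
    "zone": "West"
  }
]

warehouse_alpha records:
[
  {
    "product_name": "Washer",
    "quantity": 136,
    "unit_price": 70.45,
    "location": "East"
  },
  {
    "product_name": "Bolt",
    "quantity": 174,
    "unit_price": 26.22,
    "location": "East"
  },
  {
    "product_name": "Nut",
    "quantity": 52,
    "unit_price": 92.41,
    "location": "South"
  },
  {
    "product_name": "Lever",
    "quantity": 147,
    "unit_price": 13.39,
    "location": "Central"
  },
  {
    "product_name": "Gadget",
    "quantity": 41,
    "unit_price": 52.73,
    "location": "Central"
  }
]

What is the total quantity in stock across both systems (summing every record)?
963

To reconcile these schemas, identify the field holding the quantity in stock in each system:
1. In warehouse_beta it is "stock_count"
2. In warehouse_alpha it is "quantity"

From warehouse_beta: 61 + 42 + 11 + 146 + 153 = 413
From warehouse_alpha: 136 + 174 + 52 + 147 + 41 = 550

Total: 413 + 550 = 963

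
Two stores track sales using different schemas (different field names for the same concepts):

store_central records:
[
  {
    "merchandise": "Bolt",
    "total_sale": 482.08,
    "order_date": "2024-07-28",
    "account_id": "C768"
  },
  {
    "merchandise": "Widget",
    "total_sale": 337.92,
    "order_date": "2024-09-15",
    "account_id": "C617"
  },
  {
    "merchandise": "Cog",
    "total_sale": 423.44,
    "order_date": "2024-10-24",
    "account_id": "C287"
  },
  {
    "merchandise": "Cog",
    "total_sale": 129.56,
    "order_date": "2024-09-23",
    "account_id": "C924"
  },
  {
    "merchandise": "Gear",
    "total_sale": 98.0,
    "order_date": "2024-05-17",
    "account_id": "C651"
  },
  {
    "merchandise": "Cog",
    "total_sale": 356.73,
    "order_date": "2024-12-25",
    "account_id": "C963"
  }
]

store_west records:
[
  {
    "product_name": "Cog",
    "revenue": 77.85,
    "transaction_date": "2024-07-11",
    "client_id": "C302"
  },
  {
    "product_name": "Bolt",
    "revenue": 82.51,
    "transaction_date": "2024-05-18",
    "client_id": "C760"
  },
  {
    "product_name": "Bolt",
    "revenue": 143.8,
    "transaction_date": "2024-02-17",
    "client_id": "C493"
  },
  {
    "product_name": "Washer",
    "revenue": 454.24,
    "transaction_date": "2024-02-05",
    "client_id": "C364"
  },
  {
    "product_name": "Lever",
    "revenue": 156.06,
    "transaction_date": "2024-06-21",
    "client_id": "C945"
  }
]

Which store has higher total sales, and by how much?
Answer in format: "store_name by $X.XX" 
store_central by $913.27

Schema mapping: "total_sale" (store_central) = "revenue" (store_west) = sale amount

Total for store_central: 1827.73
Total for store_west: 914.46

Difference: |1827.73 - 914.46| = 913.27
store_central has higher sales by $913.27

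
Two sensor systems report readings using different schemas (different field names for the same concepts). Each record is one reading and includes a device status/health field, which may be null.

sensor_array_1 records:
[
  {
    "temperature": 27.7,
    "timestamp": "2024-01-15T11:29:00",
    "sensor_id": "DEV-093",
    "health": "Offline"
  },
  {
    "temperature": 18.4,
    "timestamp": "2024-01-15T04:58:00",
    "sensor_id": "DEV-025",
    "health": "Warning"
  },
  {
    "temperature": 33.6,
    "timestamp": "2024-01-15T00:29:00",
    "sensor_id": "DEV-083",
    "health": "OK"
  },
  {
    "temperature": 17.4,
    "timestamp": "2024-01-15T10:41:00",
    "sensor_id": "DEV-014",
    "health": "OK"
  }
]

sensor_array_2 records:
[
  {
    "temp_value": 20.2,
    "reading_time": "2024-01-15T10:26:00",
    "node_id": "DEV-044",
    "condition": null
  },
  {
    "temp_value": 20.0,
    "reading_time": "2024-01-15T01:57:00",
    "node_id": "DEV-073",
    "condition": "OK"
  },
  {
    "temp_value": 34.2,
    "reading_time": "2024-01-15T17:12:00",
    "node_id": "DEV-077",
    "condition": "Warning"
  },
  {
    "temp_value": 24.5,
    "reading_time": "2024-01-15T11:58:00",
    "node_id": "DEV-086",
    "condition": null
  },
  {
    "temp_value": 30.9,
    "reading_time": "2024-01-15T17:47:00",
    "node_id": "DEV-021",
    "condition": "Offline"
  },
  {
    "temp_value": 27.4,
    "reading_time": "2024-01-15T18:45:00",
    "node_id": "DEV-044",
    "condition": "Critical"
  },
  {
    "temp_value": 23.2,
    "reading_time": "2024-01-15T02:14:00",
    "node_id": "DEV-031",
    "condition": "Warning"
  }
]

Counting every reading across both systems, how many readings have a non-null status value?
9

Schema mapping: "health" (sensor_array_1) = "condition" (sensor_array_2) = status

Non-null in sensor_array_1: 4
Non-null in sensor_array_2: 5

Total non-null: 4 + 5 = 9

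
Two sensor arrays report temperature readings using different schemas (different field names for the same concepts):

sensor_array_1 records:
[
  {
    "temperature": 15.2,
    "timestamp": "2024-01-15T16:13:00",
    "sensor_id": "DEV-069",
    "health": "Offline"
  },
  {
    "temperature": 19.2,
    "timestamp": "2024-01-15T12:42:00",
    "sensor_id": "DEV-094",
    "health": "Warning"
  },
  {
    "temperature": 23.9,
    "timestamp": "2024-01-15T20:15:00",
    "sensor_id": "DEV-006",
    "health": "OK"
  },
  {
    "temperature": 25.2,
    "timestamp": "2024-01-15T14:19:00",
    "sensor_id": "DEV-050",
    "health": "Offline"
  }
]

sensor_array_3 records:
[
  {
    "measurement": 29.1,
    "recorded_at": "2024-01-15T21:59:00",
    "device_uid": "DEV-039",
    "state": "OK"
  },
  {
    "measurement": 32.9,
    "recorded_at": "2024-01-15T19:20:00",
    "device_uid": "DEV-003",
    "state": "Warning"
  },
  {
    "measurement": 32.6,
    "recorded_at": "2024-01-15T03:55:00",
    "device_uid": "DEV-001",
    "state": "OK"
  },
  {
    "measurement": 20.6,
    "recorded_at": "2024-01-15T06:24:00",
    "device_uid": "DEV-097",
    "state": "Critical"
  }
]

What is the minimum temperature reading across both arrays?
15.2

Schema mapping: "temperature" (sensor_array_1) = "measurement" (sensor_array_3) = temperature reading

Minimum in sensor_array_1: 15.2
Minimum in sensor_array_3: 20.6

Overall minimum: min(15.2, 20.6) = 15.2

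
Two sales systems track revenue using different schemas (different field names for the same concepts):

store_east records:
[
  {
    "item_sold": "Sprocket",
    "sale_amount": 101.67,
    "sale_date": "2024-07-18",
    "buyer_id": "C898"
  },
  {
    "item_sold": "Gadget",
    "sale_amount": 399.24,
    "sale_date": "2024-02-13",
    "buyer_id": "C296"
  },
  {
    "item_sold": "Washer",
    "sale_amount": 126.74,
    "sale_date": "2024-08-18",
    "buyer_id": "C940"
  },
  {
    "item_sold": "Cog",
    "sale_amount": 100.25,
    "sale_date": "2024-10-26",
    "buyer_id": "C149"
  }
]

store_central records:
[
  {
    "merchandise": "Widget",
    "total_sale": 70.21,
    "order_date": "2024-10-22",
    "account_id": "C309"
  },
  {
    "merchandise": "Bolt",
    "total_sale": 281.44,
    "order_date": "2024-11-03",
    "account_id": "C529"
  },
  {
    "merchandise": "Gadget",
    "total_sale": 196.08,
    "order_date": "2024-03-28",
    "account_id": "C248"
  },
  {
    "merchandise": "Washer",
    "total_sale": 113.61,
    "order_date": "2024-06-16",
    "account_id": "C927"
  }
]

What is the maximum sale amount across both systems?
399.24

Reconcile: "sale_amount" (store_east) = "total_sale" (store_central) = sale amount

Maximum in store_east: 399.24
Maximum in store_central: 281.44

Overall maximum: max(399.24, 281.44) = 399.24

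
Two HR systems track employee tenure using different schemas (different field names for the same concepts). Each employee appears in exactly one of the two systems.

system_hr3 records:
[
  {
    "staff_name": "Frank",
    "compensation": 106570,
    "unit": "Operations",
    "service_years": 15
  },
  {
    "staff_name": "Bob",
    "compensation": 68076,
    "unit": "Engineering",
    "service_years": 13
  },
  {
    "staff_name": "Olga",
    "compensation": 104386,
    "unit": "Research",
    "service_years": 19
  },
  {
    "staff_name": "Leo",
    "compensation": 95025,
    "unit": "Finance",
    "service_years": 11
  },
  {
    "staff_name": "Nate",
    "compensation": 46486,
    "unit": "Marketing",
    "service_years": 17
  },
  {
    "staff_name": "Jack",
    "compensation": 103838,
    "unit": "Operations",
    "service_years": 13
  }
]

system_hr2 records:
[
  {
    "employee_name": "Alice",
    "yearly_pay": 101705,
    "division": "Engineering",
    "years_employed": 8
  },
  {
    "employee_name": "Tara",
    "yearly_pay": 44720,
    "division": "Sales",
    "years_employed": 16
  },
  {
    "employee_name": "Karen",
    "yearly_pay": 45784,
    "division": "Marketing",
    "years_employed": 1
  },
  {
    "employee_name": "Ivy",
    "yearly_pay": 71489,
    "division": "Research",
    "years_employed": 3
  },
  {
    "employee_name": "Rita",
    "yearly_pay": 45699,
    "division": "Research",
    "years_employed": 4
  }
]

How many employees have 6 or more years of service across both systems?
8

Reconcile schemas: "service_years" (system_hr3) = "years_employed" (system_hr2) = years of service

From system_hr3: 6 employees with >= 6 years
From system_hr2: 2 employees with >= 6 years

Total: 6 + 2 = 8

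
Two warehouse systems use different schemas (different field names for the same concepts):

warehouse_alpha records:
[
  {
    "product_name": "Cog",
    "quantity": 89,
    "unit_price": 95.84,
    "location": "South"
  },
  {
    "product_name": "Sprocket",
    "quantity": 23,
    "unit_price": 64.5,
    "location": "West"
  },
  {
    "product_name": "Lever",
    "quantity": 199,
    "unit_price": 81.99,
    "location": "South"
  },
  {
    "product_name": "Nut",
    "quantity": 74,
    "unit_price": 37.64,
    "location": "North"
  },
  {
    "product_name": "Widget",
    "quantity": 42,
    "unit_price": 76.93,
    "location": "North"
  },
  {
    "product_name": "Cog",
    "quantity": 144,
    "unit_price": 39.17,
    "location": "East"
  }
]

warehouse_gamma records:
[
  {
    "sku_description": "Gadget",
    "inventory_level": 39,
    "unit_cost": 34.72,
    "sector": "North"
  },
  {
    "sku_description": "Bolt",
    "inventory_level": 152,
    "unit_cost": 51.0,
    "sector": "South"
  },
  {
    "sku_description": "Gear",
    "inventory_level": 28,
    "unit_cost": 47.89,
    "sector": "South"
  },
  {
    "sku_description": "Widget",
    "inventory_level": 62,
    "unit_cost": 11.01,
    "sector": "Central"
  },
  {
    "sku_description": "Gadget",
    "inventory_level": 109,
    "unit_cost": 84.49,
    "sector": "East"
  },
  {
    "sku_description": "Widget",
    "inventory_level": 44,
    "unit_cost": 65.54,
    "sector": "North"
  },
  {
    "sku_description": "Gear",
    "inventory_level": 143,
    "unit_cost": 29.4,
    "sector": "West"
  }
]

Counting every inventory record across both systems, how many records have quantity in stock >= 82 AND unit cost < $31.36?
1

Schema mappings:
- "quantity" (warehouse_alpha) = "inventory_level" (warehouse_gamma) = quantity
- "unit_price" (warehouse_alpha) = "unit_cost" (warehouse_gamma) = unit cost

Records meeting both conditions in warehouse_alpha: 0
Records meeting both conditions in warehouse_gamma: 1

Total: 0 + 1 = 1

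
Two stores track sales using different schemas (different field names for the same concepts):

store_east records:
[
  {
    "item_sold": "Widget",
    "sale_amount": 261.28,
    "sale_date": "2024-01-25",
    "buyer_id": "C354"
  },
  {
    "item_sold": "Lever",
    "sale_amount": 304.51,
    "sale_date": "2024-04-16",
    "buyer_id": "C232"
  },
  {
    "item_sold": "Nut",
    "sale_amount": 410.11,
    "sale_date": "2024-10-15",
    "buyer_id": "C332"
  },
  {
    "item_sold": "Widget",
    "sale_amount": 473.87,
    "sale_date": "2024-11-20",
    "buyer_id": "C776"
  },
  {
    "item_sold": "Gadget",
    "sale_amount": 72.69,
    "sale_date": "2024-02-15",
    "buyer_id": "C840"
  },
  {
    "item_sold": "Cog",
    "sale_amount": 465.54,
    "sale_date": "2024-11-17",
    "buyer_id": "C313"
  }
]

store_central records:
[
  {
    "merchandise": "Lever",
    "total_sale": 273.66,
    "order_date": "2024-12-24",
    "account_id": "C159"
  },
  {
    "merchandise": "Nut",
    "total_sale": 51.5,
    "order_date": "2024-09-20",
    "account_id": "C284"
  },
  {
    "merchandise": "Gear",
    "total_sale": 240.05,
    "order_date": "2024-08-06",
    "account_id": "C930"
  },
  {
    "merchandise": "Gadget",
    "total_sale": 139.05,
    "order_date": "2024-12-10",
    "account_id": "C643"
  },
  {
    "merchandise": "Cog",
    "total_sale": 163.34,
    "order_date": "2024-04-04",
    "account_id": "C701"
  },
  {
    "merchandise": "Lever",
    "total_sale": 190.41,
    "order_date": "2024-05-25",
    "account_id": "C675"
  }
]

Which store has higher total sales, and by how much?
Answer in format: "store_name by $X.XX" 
store_east by $929.99

Schema mapping: "sale_amount" (store_east) = "total_sale" (store_central) = sale amount

Total for store_east: 1988.00
Total for store_central: 1058.01

Difference: |1988.00 - 1058.01| = 929.99
store_east has higher sales by $929.99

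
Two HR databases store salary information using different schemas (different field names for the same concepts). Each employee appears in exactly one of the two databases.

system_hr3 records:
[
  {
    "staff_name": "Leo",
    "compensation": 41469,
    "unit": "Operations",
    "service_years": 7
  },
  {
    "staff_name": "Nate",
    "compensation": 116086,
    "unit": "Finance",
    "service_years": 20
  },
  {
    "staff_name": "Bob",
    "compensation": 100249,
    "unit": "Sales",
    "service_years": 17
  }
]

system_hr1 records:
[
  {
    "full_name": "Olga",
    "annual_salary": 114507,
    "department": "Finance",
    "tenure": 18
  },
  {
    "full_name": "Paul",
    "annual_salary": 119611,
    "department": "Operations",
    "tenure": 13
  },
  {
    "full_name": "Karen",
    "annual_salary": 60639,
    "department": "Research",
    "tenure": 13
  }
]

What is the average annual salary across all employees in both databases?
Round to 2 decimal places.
92093.50

Schema mapping: "compensation" (system_hr3) = "annual_salary" (system_hr1) = annual salary

All salaries: [41469, 116086, 100249, 114507, 119611, 60639]
Sum: 552561
Count: 6
Average: 552561 / 6 = 92093.50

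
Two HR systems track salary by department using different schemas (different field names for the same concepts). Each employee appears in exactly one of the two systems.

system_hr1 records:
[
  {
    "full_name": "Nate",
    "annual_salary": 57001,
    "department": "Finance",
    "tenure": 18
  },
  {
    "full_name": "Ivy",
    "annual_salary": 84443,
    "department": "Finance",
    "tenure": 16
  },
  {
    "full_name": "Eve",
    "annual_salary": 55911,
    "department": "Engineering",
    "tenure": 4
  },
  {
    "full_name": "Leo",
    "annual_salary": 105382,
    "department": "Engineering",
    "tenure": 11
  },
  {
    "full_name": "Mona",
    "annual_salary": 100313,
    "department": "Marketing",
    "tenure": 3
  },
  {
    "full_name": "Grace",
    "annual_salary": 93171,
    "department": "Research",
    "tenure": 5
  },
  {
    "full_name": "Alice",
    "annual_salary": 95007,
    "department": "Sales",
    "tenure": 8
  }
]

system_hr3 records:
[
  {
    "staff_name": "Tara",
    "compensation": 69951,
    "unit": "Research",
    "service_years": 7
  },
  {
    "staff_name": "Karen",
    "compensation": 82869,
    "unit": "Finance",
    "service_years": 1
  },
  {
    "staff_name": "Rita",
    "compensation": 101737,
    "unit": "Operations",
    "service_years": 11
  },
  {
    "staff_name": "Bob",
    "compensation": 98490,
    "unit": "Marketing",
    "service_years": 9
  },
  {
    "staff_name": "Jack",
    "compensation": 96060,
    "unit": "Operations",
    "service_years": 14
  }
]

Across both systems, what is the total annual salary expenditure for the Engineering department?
161293

Schema mappings:
- "department" (system_hr1) = "unit" (system_hr3) = department
- "annual_salary" (system_hr1) = "compensation" (system_hr3) = salary

Engineering salaries from system_hr1: 161293
Engineering salaries from system_hr3: 0

Total: 161293 + 0 = 161293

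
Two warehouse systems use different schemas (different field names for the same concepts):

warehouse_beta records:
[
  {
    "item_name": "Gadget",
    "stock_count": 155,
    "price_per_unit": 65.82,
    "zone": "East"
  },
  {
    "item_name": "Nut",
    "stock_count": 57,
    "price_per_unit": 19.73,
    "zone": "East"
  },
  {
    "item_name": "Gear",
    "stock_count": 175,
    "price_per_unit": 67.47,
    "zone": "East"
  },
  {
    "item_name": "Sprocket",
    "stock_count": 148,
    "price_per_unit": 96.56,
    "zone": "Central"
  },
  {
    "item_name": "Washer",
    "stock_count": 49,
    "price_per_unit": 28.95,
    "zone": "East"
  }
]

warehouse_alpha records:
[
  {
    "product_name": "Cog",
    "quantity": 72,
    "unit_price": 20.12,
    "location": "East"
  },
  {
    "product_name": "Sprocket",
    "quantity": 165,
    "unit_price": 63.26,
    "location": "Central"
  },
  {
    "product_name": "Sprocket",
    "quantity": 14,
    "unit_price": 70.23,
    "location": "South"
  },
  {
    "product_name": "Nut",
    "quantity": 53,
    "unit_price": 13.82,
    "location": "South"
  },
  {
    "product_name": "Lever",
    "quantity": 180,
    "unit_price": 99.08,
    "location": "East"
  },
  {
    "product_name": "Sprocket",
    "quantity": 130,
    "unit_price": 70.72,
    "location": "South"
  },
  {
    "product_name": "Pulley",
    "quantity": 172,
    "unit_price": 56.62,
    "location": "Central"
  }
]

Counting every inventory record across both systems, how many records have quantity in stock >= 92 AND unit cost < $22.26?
0

Schema mappings:
- "stock_count" (warehouse_beta) = "quantity" (warehouse_alpha) = quantity
- "price_per_unit" (warehouse_beta) = "unit_price" (warehouse_alpha) = unit cost

Records meeting both conditions in warehouse_beta: 0
Records meeting both conditions in warehouse_alpha: 0

Total: 0 + 0 = 0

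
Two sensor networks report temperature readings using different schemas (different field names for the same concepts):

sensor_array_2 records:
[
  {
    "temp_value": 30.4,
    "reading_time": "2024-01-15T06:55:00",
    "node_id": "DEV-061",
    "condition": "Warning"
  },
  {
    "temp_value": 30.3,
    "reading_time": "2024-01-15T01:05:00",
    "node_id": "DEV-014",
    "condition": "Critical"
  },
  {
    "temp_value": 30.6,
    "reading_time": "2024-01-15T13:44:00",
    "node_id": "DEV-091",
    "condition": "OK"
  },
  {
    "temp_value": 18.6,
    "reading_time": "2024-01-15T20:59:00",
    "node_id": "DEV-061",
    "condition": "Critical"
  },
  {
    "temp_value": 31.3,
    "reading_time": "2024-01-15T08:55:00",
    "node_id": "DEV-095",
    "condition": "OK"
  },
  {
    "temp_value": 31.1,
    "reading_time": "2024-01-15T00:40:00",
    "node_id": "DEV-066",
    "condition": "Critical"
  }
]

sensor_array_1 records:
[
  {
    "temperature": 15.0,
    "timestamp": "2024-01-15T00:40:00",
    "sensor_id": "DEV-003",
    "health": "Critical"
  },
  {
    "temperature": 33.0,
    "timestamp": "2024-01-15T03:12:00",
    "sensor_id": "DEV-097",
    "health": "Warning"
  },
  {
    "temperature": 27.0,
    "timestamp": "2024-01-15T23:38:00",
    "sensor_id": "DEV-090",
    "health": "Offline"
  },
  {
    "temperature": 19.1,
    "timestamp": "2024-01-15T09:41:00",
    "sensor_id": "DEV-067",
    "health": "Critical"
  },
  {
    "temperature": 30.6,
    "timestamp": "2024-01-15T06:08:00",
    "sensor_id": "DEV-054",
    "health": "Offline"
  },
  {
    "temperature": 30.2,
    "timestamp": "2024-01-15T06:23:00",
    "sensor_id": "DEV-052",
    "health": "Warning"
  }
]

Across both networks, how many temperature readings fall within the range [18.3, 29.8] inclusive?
3

Schema mapping: "temp_value" (sensor_array_2) = "temperature" (sensor_array_1) = temperature

Readings in [18.3, 29.8] from sensor_array_2: 1
Readings in [18.3, 29.8] from sensor_array_1: 2

Total count: 1 + 2 = 3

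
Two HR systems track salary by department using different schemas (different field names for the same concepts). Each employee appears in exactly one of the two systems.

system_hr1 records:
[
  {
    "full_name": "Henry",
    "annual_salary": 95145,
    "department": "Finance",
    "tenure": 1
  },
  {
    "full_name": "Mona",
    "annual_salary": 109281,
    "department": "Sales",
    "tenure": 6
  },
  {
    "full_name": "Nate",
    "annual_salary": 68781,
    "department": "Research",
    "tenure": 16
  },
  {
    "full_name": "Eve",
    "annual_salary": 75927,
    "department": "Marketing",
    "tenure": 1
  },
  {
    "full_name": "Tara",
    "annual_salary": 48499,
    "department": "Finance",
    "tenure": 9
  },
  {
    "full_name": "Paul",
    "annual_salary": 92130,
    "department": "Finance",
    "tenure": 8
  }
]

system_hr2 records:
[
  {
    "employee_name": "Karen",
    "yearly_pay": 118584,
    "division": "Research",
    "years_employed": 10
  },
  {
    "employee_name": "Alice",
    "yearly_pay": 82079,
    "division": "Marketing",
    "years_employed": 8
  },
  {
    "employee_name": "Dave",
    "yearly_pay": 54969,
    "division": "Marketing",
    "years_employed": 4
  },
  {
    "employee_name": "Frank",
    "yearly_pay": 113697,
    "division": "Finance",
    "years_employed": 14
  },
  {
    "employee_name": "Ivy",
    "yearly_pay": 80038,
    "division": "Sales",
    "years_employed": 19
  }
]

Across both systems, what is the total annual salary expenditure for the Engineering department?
0

Schema mappings:
- "department" (system_hr1) = "division" (system_hr2) = department
- "annual_salary" (system_hr1) = "yearly_pay" (system_hr2) = salary

Engineering salaries from system_hr1: 0
Engineering salaries from system_hr2: 0

Total: 0 + 0 = 0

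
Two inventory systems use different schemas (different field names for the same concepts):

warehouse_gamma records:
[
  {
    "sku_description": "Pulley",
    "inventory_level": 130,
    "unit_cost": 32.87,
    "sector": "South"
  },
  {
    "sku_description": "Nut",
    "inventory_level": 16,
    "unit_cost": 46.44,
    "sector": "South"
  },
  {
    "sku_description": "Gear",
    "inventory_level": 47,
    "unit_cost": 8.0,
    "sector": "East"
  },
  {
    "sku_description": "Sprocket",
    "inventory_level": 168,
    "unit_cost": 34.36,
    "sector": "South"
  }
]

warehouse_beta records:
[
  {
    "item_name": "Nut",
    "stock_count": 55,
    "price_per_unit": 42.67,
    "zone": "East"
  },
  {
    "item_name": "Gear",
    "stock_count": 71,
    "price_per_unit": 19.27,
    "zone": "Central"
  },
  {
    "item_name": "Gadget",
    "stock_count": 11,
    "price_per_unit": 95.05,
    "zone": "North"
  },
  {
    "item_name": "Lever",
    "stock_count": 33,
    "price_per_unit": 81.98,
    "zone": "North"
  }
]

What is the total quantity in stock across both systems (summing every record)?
531

To reconcile these schemas, identify the field holding the quantity in stock in each system:
1. In warehouse_gamma it is "inventory_level"
2. In warehouse_beta it is "stock_count"

From warehouse_gamma: 130 + 16 + 47 + 168 = 361
From warehouse_beta: 55 + 71 + 11 + 33 = 170

Total: 361 + 170 = 531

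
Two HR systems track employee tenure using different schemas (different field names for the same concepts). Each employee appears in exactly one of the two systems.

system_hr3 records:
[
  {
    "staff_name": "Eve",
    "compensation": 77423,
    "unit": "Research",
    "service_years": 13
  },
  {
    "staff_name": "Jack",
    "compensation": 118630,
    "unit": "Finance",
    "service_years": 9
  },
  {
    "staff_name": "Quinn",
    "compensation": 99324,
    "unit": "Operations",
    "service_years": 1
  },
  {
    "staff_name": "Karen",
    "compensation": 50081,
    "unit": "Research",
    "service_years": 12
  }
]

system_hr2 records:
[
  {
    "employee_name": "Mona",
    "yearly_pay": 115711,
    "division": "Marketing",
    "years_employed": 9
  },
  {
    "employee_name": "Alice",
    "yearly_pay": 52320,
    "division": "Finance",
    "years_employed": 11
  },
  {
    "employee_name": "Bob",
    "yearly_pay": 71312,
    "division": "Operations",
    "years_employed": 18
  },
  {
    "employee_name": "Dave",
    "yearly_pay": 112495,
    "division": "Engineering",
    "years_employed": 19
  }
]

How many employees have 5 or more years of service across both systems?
7

Reconcile schemas: "service_years" (system_hr3) = "years_employed" (system_hr2) = years of service

From system_hr3: 3 employees with >= 5 years
From system_hr2: 4 employees with >= 5 years

Total: 3 + 4 = 7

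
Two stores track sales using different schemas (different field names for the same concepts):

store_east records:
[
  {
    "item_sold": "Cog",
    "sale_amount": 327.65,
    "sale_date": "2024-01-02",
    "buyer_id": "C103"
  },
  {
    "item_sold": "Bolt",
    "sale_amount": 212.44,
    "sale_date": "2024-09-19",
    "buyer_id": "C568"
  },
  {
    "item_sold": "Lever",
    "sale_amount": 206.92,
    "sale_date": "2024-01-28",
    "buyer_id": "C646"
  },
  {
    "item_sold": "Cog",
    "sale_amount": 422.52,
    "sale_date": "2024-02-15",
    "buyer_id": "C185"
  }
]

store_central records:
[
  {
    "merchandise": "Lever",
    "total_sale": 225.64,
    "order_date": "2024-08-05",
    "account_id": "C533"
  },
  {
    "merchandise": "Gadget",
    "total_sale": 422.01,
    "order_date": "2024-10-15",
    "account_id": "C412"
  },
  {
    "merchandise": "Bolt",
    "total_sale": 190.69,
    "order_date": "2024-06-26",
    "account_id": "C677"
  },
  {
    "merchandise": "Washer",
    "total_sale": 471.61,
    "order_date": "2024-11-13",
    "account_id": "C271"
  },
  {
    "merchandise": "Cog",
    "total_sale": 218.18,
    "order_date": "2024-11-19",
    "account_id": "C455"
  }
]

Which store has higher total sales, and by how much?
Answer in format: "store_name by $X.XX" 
store_central by $358.60

Schema mapping: "sale_amount" (store_east) = "total_sale" (store_central) = sale amount

Total for store_east: 1169.53
Total for store_central: 1528.13

Difference: |1169.53 - 1528.13| = 358.60
store_central has higher sales by $358.60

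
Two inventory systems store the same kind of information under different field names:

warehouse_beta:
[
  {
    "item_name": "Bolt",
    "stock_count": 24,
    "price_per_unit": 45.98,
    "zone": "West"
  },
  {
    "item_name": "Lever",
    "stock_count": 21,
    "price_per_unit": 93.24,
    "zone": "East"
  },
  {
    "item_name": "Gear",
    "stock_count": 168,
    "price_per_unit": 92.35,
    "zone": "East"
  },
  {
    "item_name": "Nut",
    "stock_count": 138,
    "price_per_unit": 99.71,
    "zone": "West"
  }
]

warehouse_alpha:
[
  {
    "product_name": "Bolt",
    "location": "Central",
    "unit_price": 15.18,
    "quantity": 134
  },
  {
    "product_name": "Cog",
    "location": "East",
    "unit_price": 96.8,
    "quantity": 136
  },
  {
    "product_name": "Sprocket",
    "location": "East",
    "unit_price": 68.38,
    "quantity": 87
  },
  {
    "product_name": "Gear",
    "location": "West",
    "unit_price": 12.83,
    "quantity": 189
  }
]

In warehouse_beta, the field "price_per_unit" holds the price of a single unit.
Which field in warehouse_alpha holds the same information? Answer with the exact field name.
unit_price

In warehouse_beta, "price_per_unit" holds the price of a single unit.
The fields in warehouse_alpha are: "product_name", "location", "unit_price", "quantity".
"unit_price" is the match: the name refers to the same concept and its values are decimal currency amounts (e.g. 15.18, 96.8).
The other fields ("product_name", "location", "quantity") hold different kinds of data.

So "price_per_unit" in warehouse_beta corresponds to "unit_price" in warehouse_alpha.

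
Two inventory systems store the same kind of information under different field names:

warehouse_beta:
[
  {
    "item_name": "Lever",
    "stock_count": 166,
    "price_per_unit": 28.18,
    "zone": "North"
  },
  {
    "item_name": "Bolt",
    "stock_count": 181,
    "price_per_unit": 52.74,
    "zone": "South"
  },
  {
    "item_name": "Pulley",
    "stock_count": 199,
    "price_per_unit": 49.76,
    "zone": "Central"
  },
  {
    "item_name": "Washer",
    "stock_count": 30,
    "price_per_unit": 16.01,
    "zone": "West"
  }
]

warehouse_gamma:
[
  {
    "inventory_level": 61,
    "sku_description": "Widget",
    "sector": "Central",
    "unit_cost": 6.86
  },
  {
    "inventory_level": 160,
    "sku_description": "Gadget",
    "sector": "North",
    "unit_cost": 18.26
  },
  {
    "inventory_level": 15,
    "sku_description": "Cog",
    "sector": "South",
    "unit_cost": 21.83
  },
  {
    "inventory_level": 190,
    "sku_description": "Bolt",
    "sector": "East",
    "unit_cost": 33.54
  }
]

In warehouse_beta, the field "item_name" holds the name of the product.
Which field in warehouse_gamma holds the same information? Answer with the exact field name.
sku_description

In warehouse_beta, "item_name" holds the name of the product.
The fields in warehouse_gamma are: "inventory_level", "sku_description", "sector", "unit_cost".
"sku_description" is the match: the name refers to the same concept and its values are product-name strings (e.g. 'Bolt', 'Cog').
The other fields ("inventory_level", "sector", "unit_cost") hold different kinds of data.

So "item_name" in warehouse_beta corresponds to "sku_description" in warehouse_gamma.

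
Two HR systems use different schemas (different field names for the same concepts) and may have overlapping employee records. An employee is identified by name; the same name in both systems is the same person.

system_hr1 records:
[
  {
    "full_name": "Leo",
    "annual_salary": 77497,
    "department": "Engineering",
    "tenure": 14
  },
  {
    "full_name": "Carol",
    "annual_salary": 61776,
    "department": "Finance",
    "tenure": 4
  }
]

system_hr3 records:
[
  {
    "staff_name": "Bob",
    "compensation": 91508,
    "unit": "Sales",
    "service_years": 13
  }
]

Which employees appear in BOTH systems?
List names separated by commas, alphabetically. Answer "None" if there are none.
None

Schema mapping: "full_name" (system_hr1) = "staff_name" (system_hr3) = employee name

Names in system_hr1: ['Carol', 'Leo']
Names in system_hr3: ['Bob']

Intersection: None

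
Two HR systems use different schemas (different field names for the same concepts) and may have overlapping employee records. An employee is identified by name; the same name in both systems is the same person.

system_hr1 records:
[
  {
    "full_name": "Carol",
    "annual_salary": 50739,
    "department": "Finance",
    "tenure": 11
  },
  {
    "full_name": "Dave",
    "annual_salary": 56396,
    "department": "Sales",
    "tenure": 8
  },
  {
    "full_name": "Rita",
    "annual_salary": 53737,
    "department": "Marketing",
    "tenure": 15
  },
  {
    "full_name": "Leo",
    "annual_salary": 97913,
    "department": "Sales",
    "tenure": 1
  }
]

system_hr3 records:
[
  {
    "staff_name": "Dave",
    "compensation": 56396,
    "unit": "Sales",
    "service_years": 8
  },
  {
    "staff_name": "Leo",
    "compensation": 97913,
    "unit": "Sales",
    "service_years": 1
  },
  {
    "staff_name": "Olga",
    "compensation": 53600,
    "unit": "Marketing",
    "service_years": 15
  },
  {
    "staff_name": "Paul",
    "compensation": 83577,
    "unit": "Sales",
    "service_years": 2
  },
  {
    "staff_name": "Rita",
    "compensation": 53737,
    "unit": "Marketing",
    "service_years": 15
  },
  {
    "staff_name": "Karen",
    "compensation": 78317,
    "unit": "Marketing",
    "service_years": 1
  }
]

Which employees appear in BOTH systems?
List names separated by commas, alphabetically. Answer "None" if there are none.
Dave, Leo, Rita

Schema mapping: "full_name" (system_hr1) = "staff_name" (system_hr3) = employee name

Names in system_hr1: ['Carol', 'Dave', 'Leo', 'Rita']
Names in system_hr3: ['Dave', 'Karen', 'Leo', 'Olga', 'Paul', 'Rita']

Intersection: ['Dave', 'Leo', 'Rita']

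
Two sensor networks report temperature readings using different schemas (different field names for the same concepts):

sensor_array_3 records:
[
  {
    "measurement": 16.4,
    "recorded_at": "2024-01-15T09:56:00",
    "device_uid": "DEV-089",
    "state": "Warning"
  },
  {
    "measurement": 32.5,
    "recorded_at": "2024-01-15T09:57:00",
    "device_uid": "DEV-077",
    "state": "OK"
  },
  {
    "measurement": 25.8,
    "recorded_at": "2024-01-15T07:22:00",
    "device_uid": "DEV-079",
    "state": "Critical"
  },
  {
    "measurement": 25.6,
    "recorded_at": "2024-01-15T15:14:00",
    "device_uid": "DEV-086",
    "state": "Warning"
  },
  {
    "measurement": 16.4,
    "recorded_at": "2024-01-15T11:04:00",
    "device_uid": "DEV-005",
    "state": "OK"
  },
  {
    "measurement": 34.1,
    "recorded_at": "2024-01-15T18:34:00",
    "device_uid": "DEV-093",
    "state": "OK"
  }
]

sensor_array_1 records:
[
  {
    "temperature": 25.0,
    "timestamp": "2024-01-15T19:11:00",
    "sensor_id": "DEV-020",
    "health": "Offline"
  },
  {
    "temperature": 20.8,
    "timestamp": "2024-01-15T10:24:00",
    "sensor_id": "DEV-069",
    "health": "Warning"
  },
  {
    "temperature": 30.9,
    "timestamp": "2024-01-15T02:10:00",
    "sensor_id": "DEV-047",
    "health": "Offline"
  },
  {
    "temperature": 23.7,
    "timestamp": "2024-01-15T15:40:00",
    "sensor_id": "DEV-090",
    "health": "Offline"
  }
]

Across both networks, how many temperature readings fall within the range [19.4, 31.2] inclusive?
6

Schema mapping: "measurement" (sensor_array_3) = "temperature" (sensor_array_1) = temperature

Readings in [19.4, 31.2] from sensor_array_3: 2
Readings in [19.4, 31.2] from sensor_array_1: 4

Total count: 2 + 4 = 6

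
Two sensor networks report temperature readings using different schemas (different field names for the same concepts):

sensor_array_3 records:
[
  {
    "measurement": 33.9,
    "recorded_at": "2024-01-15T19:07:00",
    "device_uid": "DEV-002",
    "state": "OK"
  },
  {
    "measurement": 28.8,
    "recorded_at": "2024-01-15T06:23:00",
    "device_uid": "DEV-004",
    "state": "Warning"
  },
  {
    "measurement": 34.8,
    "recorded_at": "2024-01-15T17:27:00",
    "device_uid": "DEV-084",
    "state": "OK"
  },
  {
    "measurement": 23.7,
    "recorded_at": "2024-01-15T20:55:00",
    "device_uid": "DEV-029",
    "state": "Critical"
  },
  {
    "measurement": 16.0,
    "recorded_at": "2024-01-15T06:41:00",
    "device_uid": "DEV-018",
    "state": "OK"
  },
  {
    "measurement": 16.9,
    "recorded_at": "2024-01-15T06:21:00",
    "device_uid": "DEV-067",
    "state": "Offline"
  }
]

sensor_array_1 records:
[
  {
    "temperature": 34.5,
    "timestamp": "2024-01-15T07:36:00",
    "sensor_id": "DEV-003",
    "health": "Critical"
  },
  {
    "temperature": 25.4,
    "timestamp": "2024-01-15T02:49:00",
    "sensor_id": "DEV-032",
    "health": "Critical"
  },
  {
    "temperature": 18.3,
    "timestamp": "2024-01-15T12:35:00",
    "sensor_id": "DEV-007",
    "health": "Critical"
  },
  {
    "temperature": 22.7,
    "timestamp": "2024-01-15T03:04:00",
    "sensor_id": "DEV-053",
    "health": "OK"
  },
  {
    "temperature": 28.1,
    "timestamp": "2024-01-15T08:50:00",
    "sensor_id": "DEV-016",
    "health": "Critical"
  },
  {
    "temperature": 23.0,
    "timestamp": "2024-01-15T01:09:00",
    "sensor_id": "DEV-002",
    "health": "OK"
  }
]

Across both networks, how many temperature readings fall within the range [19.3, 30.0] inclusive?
6

Schema mapping: "measurement" (sensor_array_3) = "temperature" (sensor_array_1) = temperature

Readings in [19.3, 30.0] from sensor_array_3: 2
Readings in [19.3, 30.0] from sensor_array_1: 4

Total count: 2 + 4 = 6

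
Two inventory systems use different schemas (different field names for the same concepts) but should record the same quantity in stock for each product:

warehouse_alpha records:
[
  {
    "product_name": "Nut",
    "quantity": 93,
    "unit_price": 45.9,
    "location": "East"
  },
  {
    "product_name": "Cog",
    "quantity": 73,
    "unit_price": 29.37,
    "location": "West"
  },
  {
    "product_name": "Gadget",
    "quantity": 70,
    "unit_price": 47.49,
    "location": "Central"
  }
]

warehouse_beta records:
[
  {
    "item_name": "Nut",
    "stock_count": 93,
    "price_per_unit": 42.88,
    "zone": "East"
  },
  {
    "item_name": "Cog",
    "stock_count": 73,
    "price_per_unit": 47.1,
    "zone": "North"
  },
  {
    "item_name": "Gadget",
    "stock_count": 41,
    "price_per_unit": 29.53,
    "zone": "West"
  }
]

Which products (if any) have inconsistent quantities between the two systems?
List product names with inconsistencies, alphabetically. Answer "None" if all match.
Gadget

Schema mappings:
- "product_name" (warehouse_alpha) = "item_name" (warehouse_beta) = product name
- "quantity" (warehouse_alpha) = "stock_count" (warehouse_beta) = quantity

Comparison:
  Nut: 93 vs 93 - MATCH
  Cog: 73 vs 73 - MATCH
  Gadget: 70 vs 41 - MISMATCH

Products with inconsistencies: Gadget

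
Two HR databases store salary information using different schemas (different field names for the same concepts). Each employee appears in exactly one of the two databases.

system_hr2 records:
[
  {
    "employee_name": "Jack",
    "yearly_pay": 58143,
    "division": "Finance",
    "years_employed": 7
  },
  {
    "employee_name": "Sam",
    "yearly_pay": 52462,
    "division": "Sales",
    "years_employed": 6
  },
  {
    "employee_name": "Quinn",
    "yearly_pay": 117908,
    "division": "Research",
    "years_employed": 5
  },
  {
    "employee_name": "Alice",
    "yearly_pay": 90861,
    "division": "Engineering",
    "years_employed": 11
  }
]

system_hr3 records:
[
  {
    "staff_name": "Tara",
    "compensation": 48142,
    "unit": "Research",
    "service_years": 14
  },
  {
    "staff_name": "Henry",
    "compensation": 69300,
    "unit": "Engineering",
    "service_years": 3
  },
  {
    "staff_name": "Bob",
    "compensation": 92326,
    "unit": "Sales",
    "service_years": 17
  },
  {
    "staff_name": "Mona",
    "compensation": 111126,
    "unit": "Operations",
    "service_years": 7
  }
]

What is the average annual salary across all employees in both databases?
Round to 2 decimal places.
80033.50

Schema mapping: "yearly_pay" (system_hr2) = "compensation" (system_hr3) = annual salary

All salaries: [58143, 52462, 117908, 90861, 48142, 69300, 92326, 111126]
Sum: 640268
Count: 8
Average: 640268 / 8 = 80033.50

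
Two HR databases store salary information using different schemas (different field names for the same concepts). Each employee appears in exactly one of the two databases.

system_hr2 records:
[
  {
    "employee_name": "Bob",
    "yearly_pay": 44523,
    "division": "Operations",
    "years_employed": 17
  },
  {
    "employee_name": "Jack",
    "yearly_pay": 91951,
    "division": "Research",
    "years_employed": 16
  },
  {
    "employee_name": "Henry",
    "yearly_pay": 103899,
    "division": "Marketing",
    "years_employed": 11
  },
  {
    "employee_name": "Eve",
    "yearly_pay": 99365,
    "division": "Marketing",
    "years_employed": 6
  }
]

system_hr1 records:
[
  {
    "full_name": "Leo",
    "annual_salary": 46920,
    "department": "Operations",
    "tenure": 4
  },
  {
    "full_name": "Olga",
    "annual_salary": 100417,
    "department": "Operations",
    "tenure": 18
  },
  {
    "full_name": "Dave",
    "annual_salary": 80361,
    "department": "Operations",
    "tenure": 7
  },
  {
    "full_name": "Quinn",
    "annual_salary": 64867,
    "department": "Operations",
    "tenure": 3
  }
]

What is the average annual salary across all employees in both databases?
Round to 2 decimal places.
79037.88

Schema mapping: "yearly_pay" (system_hr2) = "annual_salary" (system_hr1) = annual salary

All salaries: [44523, 91951, 103899, 99365, 46920, 100417, 80361, 64867]
Sum: 632303
Count: 8
Average: 632303 / 8 = 79037.88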